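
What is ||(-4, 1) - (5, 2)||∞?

max(|x_i - y_i|) = max(|-4 - 5|, |1 - 2|) = max(9, 1) = 9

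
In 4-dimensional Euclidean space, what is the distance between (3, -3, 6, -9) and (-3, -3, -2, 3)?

√(Σ(x_i - y_i)²) = √((3 - (-3))² + (-3 - (-3))² + (6 - (-2))² + (-9 - 3)²)
= √(6² + 0² + 8² + (-12)²) = √(36 + 0 + 64 + 144) = √244 ≈ 15.6205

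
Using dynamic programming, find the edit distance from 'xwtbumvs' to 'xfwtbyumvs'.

Let D[i][j] be the edit distance between the first i characters of 'xwtbumvs' and the first j characters of 'xfwtbyumvs', with D[i][0] = i, D[0][j] = j, and D[i][j] = D[i-1][j-1] if the characters match, else 1 + min(D[i-1][j], D[i][j-1], D[i-1][j-1]). Filling the table (rows: prefixes of 'xwtbumvs', columns: prefixes of 'xfwtbyumvs'):
     ε  x  f  w  t  b  y  u  m  v  s
  ε  0  1  2  3  4  5  6  7  8  9 10
  x  1  0  1  2  3  4  5  6  7  8  9
  w  2  1  1  1  2  3  4  5  6  7  8
  t  3  2  2  2  1  2  3  4  5  6  7
  b  4  3  3  3  2  1  2  3  4  5  6
  u  5  4  4  4  3  2  2  2  3  4  5
  m  6  5  5  5  4  3  3  3  2  3  4
  v  7  6  6  6  5  4  4  4  3  2  3
  s  8  7  7  7  6  5  5  5  4  3  2
The bottom-right entry gives D[8][10] = 2, so no sequence of fewer than 2 edits works. Backtracking through the table gives one optimal edit sequence (2 edits):
  xwtbumvs → xfwtbumvs (ins f @2)
  xfwtbumvs → xfwtbyumvs (ins y @6)
Edit distance = 2.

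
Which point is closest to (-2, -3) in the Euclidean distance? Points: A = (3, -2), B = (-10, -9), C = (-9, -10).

Distances: d(A) ≈ 5.099, d(B) = 10, d(C) ≈ 9.8995. Nearest: A = (3, -2) with distance 5.099.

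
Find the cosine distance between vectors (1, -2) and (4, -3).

With u = (1, -2), v = (4, -3):
u·v = 1·4 + (-2)·(-3) = 4 + 6 = 10.
|u| = √(1² + (-2)²) = √5, |v| = √(4² + (-3)²) = √25, so |u||v| = √(5·25) = √125.
cos θ = (u·v)/(|u||v|) = 10/√125 ≈ 0.8944
Cosine distance = 1 - cos θ ≈ 1 - 0.8944 = 0.1056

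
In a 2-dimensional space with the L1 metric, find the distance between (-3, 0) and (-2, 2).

Σ|x_i - y_i| = |-3 - (-2)| + |0 - 2| = 1 + 2 = 3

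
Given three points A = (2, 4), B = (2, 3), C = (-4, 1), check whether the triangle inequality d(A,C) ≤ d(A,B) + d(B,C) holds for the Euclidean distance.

d(A,B) = √(0² + 1²) = √1 = 1, d(B,C) = √(6² + 2²) = √40 ≈ 6.3246, d(A,C) = √(6² + 3²) = √45 ≈ 6.7082.
d(A,C) ≈ 6.7082 ≤ 1 + 6.3246 = 7.3246. Triangle inequality is satisfied.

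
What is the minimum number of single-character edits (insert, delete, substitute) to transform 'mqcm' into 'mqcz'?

Let D[i][j] be the edit distance between the first i characters of 'mqcm' and the first j characters of 'mqcz', with D[i][0] = i, D[0][j] = j, and D[i][j] = D[i-1][j-1] if the characters match, else 1 + min(D[i-1][j], D[i][j-1], D[i-1][j-1]). Filling the table (rows: prefixes of 'mqcm', columns: prefixes of 'mqcz'):
     ε  m  q  c  z
  ε  0  1  2  3  4
  m  1  0  1  2  3
  q  2  1  0  1  2
  c  3  2  1  0  1
  m  4  3  2  1  1
The bottom-right entry gives D[4][4] = 1, so no sequence of fewer than 1 edit works. Backtracking through the table gives one optimal edit sequence (1 edit):
  mqcm → mqcz (sub m→z @4)
Edit distance = 1.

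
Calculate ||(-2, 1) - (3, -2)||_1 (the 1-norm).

Σ|x_i - y_i| = |-2 - 3| + |1 - (-2)| = 5 + 3 = 8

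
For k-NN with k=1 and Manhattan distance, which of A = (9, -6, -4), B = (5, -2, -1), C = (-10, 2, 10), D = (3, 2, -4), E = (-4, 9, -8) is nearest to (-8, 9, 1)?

Distances: d(A) = 37, d(B) = 26, d(C) = 18, d(D) = 23, d(E) = 13. Nearest: E = (-4, 9, -8) with distance 13.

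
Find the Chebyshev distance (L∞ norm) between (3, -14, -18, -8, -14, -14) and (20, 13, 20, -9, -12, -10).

max(|x_i - y_i|) = max(|3 - 20|, |-14 - 13|, |-18 - 20|, |-8 - (-9)|, |-14 - (-12)|, |-14 - (-10)|) = max(17, 27, 38, 1, 2, 4) = 38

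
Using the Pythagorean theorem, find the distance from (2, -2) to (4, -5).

√(Σ(x_i - y_i)²) = √((2 - 4)² + (-2 - (-5))²)
= √((-2)² + 3²) = √(4 + 9) = √13 ≈ 3.6056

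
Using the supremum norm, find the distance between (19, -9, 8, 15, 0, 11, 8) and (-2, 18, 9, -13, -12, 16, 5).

max(|x_i - y_i|) = max(|19 - (-2)|, |-9 - 18|, |8 - 9|, |15 - (-13)|, |0 - (-12)|, |11 - 16|, |8 - 5|) = max(21, 27, 1, 28, 12, 5, 3) = 28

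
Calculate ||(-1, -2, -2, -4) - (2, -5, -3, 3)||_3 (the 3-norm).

(Σ|x_i - y_i|^3)^(1/3) = (|-1 - 2|^3 + |-2 - (-5)|^3 + |-2 - (-3)|^3 + |-4 - 3|^3)^(1/3)
= (3^3 + 3^3 + 1^3 + 7^3)^(1/3) = (27 + 27 + 1 + 343)^(1/3) = (398)^(1/3) ≈ 7.3558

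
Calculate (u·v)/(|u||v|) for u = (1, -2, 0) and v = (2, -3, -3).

With u = (1, -2, 0), v = (2, -3, -3):
u·v = 1·2 + (-2)·(-3) + 0·(-3) = 2 + 6 + 0 = 8.
|u| = √(1² + (-2)² + 0²) = √5, |v| = √(2² + (-3)² + (-3)²) = √22, so |u||v| = √(5·22) = √110.
cos θ = (u·v)/(|u||v|) = 8/√110 ≈ 0.7628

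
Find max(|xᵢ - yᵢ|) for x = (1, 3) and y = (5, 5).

max(|x_i - y_i|) = max(|1 - 5|, |3 - 5|) = max(4, 2) = 4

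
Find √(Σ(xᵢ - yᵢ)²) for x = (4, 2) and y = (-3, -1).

√(Σ(x_i - y_i)²) = √((4 - (-3))² + (2 - (-1))²)
= √(7² + 3²) = √(49 + 9) = √58 ≈ 7.6158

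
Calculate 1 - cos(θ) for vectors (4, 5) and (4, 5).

With u = (4, 5), v = (4, 5):
u·v = 4·4 + 5·5 = 16 + 25 = 41.
|u| = √(4² + 5²) = √41, |v| = √(4² + 5²) = √41, so |u||v| = √(41·41) = √1681 = 41.
cos θ = (u·v)/(|u||v|) = 41/41 = 1
Cosine distance = 1 - cos θ = 1 - 1 = 0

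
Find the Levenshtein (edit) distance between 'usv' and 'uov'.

Let D[i][j] be the edit distance between the first i characters of 'usv' and the first j characters of 'uov', with D[i][0] = i, D[0][j] = j, and D[i][j] = D[i-1][j-1] if the characters match, else 1 + min(D[i-1][j], D[i][j-1], D[i-1][j-1]). Filling the table (rows: prefixes of 'usv', columns: prefixes of 'uov'):
     ε  u  o  v
  ε  0  1  2  3
  u  1  0  1  2
  s  2  1  1  2
  v  3  2  2  1
The bottom-right entry gives D[3][3] = 1, so no sequence of fewer than 1 edit works. Backtracking through the table gives one optimal edit sequence (1 edit):
  usv → uov (sub s→o @2)
Edit distance = 1.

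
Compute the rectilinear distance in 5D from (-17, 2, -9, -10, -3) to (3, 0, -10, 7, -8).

Σ|x_i - y_i| = |-17 - 3| + |2 - 0| + |-9 - (-10)| + |-10 - 7| + |-3 - (-8)| = 20 + 2 + 1 + 17 + 5 = 45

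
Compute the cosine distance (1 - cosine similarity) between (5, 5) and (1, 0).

With u = (5, 5), v = (1, 0):
u·v = 5·1 + 5·0 = 5 + 0 = 5.
|u| = √(5² + 5²) = √50, |v| = √(1² + 0²) = √1, so |u||v| = √(50·1) = √50.
cos θ = (u·v)/(|u||v|) = 5/√50 ≈ 0.7071
Cosine distance = 1 - cos θ ≈ 1 - 0.7071 = 0.2929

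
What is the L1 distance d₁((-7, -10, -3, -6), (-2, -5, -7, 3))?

Σ|x_i - y_i| = |-7 - (-2)| + |-10 - (-5)| + |-3 - (-7)| + |-6 - 3| = 5 + 5 + 4 + 9 = 23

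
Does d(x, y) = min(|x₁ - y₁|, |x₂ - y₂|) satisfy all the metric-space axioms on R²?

No. d fails identity of indiscernibles: take x = (-2, 0) and y = (-2, 2). Then d(x,y) = min(|-2 - (-2)|, |0 - 2|) = min(0, 2) = 0, yet x ≠ y.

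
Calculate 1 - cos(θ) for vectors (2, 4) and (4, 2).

With u = (2, 4), v = (4, 2):
u·v = 2·4 + 4·2 = 8 + 8 = 16.
|u| = √(2² + 4²) = √20, |v| = √(4² + 2²) = √20, so |u||v| = √(20·20) = √400 = 20.
cos θ = (u·v)/(|u||v|) = 16/20 = 0.8
Cosine distance = 1 - cos θ = 1 - 0.8 = 0.2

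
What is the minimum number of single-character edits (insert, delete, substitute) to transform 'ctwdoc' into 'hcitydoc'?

Let D[i][j] be the edit distance between the first i characters of 'ctwdoc' and the first j characters of 'hcitydoc', with D[i][0] = i, D[0][j] = j, and D[i][j] = D[i-1][j-1] if the characters match, else 1 + min(D[i-1][j], D[i][j-1], D[i-1][j-1]). Filling the table (rows: prefixes of 'ctwdoc', columns: prefixes of 'hcitydoc'):
     ε  h  c  i  t  y  d  o  c
  ε  0  1  2  3  4  5  6  7  8
  c  1  1  1  2  3  4  5  6  7
  t  2  2  2  2  2  3  4  5  6
  w  3  3  3  3  3  3  4  5  6
  d  4  4  4  4  4  4  3  4  5
  o  5  5  5  5  5  5  4  3  4
  c  6  6  5  6  6  6  5  4  3
The bottom-right entry gives D[6][8] = 3, so no sequence of fewer than 3 edits works. Backtracking through the table gives one optimal edit sequence (3 edits):
  ctwdoc → hctwdoc (ins h @1)
  hctwdoc → hcitwdoc (ins i @3)
  hcitwdoc → hcitydoc (sub w→y @5)
Edit distance = 3.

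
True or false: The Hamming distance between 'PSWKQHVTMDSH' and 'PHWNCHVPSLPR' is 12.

Differing positions: 2, 4, 5, 8, 9, 10, 11, 12. Hamming distance = 8, so the claim that d_H = 12 is false.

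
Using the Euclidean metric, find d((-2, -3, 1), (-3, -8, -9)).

√(Σ(x_i - y_i)²) = √((-2 - (-3))² + (-3 - (-8))² + (1 - (-9))²)
= √(1² + 5² + 10²) = √(1 + 25 + 100) = √126 ≈ 11.225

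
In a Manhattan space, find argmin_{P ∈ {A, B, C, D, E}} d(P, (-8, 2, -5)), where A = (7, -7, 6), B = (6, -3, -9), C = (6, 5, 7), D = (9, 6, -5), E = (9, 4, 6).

Distances: d(A) = 35, d(B) = 23, d(C) = 29, d(D) = 21, d(E) = 30. Nearest: D = (9, 6, -5) with distance 21.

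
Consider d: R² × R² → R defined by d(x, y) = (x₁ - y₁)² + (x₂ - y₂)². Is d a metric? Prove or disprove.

No. The squared Euclidean distance fails the triangle inequality. Counterexample: x = (0, 0), y = (2, 3), z = (4, 6). d(x,z) = 4² + 6² = 52, but d(x,y) + d(y,z) = (2² + 3²) + (2² + 3²) = 13 + 13 = 26. Since 52 > 26, the triangle inequality is violated. (Note: √d, the ordinary Euclidean distance, IS a metric.)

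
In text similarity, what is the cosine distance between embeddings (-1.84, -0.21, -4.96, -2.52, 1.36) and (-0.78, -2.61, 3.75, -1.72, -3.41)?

With u = (-1.84, -0.21, -4.96, -2.52, 1.36), v = (-0.78, -2.61, 3.75, -1.72, -3.41):
u·v = (-1.84)·(-0.78) + (-0.21)·(-2.61) + (-4.96)·3.75 + (-2.52)·(-1.72) + 1.36·(-3.41) = 1.4352 + 0.5481 + (-18.6) + 4.3344 + (-4.6376) = -16.9199.
|u| = √((-1.84)² + (-0.21)² + (-4.96)² + (-2.52)² + 1.36²) = √(3.3856 + 0.0441 + 24.6016 + 6.3504 + 1.8496) = √36.2313, |v| = √((-0.78)² + (-2.61)² + 3.75² + (-1.72)² + (-3.41)²) = √(0.6084 + 6.8121 + 14.0625 + 2.9584 + 11.6281) = √36.0695.
cos θ = (u·v)/(|u||v|) = -16.9199/(√36.2313·√36.0695) ≈ -0.468
Cosine distance = 1 - cos θ ≈ 1 - (-0.468) = 1.468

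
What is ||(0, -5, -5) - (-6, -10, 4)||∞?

max(|x_i - y_i|) = max(|0 - (-6)|, |-5 - (-10)|, |-5 - 4|) = max(6, 5, 9) = 9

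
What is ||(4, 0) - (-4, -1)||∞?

max(|x_i - y_i|) = max(|4 - (-4)|, |0 - (-1)|) = max(8, 1) = 8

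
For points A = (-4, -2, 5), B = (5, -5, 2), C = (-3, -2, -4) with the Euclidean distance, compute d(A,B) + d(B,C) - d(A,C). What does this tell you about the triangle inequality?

d(A,B) = √(9² + 3² + 3²) = √99 ≈ 9.9499, d(B,C) = √(8² + 3² + 6²) = √109 ≈ 10.4403, d(A,C) = √(1² + 0² + 9²) = √82 ≈ 9.0554.
d(A,B) + d(B,C) - d(A,C) = 9.9499 + 10.4403 - 9.0554 = 20.3902 - 9.0554 = 11.3348 (to 4 decimal places). This is ≥ 0, so the triangle inequality holds for these points.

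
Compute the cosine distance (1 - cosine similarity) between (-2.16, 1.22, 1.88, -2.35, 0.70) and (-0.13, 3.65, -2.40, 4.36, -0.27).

With u = (-2.16, 1.22, 1.88, -2.35, 0.70), v = (-0.13, 3.65, -2.40, 4.36, -0.27):
u·v = (-2.16)·(-0.13) + 1.22·3.65 + 1.88·(-2.4) + (-2.35)·4.36 + 0.7·(-0.27) = 0.2808 + 4.453 + (-4.512) + (-10.246) + (-0.189) = -10.2132.
|u| = √((-2.16)² + 1.22² + 1.88² + (-2.35)² + 0.7²) = √(4.6656 + 1.4884 + 3.5344 + 5.5225 + 0.49) = √15.7009, |v| = √((-0.13)² + 3.65² + (-2.4)² + 4.36² + (-0.27)²) = √(0.0169 + 13.3225 + 5.76 + 19.0096 + 0.0729) = √38.1819.
cos θ = (u·v)/(|u||v|) = -10.2132/(√15.7009·√38.1819) ≈ -0.4171
Cosine distance = 1 - cos θ ≈ 1 - (-0.4171) = 1.4171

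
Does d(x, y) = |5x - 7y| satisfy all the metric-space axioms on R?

No. d fails symmetry: d(1, 3) = |5·1 - 7·3| = |-16| = 16, but d(3, 1) = |5·3 - 7·1| = |8| = 8. Since 16 ≠ 8, d(x,y) ≠ d(y,x) in general.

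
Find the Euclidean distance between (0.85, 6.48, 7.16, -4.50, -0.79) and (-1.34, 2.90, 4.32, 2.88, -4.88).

√(Σ(x_i - y_i)²) = √((0.85 - (-1.34))² + (6.48 - 2.9)² + (7.16 - 4.32)² + (-4.5 - 2.88)² + (-0.79 - (-4.88))²)
= √(2.19² + 3.58² + 2.84² + (-7.38)² + 4.09²) = √(4.7961 + 12.8164 + 8.0656 + 54.4644 + 16.7281) = √96.8706 ≈ 9.8423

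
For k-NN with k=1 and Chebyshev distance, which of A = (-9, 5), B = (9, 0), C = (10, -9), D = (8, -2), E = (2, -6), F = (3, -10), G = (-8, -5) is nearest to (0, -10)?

Distances: d(A) = 15, d(B) = 10, d(C) = 10, d(D) = 8, d(E) = 4, d(F) = 3, d(G) = 8. Nearest: F = (3, -10) with distance 3.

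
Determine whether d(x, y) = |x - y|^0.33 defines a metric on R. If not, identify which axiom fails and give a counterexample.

Yes. With 0 < p = 0.33 ≤ 1, d(x,y) = |x-y|^0.33 is a metric on R. Non-negativity and symmetry are immediate; |x-y|^0.33 = 0 ⟺ |x-y| = 0 ⟺ x = y. For the triangle inequality, the function t ↦ t^0.33 is subadditive on [0,∞) when p ≤ 1, so |x-z|^0.33 ≤ (|x-y| + |y-z|)^0.33 ≤ |x-y|^0.33 + |y-z|^0.33.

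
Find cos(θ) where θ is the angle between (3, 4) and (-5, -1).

With u = (3, 4), v = (-5, -1):
u·v = 3·(-5) + 4·(-1) = (-15) + (-4) = -19.
|u| = √(3² + 4²) = √25, |v| = √((-5)² + (-1)²) = √26, so |u||v| = √(25·26) = √650.
cos θ = (u·v)/(|u||v|) = -19/√650 ≈ -0.7452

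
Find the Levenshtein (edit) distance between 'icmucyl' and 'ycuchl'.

Let D[i][j] be the edit distance between the first i characters of 'icmucyl' and the first j characters of 'ycuchl', with D[i][0] = i, D[0][j] = j, and D[i][j] = D[i-1][j-1] if the characters match, else 1 + min(D[i-1][j], D[i][j-1], D[i-1][j-1]). Filling the table (rows: prefixes of 'icmucyl', columns: prefixes of 'ycuchl'):
     ε  y  c  u  c  h  l
  ε  0  1  2  3  4  5  6
  i  1  1  2  3  4  5  6
  c  2  2  1  2  3  4  5
  m  3  3  2  2  3  4  5
  u  4  4  3  2  3  4  5
  c  5  5  4  3  2  3  4
  y  6  5  5  4  3  3  4
  l  7  6  6  5  4  4  3
The bottom-right entry gives D[7][6] = 3, so no sequence of fewer than 3 edits works. Backtracking through the table gives one optimal edit sequence (3 edits):
  icmucyl → ycmucyl (sub i→y @1)
  ycmucyl → ycucyl (del m @3)
  ycucyl → ycuchl (sub y→h @5)
Edit distance = 3.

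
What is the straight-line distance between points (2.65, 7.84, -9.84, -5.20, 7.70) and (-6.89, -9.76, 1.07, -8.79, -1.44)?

√(Σ(x_i - y_i)²) = √((2.65 - (-6.89))² + (7.84 - (-9.76))² + (-9.84 - 1.07)² + (-5.2 - (-8.79))² + (7.7 - (-1.44))²)
= √(9.54² + 17.6² + (-10.91)² + 3.59² + 9.14²) = √(91.0116 + 309.76 + 119.0281 + 12.8881 + 83.5396) = √616.2274 ≈ 24.8239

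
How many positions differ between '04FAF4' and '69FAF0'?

Differing positions: 1, 2, 6. Hamming distance = 3.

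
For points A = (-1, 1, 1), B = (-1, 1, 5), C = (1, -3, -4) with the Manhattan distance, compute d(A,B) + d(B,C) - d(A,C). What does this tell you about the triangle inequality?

d(A,B) = 0 + 0 + 4 = 4, d(B,C) = 2 + 4 + 9 = 15, d(A,C) = 2 + 4 + 5 = 11.
d(A,B) + d(B,C) - d(A,C) = 4 + 15 - 11 = 19 - 11 = 8. This is ≥ 0, so the triangle inequality holds for these points.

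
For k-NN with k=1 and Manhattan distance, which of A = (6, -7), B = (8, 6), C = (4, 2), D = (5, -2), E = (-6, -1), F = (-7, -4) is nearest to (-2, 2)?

Distances: d(A) = 17, d(B) = 14, d(C) = 6, d(D) = 11, d(E) = 7, d(F) = 11. Nearest: C = (4, 2) with distance 6.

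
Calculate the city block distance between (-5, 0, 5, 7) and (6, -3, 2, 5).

Σ|x_i - y_i| = |-5 - 6| + |0 - (-3)| + |5 - 2| + |7 - 5| = 11 + 3 + 3 + 2 = 19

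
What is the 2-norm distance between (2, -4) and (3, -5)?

(Σ|x_i - y_i|^2)^(1/2) = (|2 - 3|^2 + |-4 - (-5)|^2)^(1/2)
= (1^2 + 1^2)^(1/2) = (1 + 1)^(1/2) = (2)^(1/2) ≈ 1.4142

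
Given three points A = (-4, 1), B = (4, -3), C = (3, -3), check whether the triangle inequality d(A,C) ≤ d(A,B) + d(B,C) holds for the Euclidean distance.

d(A,B) = √(8² + 4²) = √80 ≈ 8.9443, d(B,C) = √(1² + 0²) = √1 = 1, d(A,C) = √(7² + 4²) = √65 ≈ 8.0623.
d(A,C) ≈ 8.0623 ≤ 8.9443 + 1 = 9.9443. Triangle inequality is satisfied.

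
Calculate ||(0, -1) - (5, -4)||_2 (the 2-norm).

(Σ|x_i - y_i|^2)^(1/2) = (|0 - 5|^2 + |-1 - (-4)|^2)^(1/2)
= (5^2 + 3^2)^(1/2) = (25 + 9)^(1/2) = (34)^(1/2) ≈ 5.831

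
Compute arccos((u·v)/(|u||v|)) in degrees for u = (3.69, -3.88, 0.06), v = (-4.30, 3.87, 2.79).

With u = (3.69, -3.88, 0.06), v = (-4.30, 3.87, 2.79):
u·v = 3.69·(-4.3) + (-3.88)·3.87 + 0.06·2.79 = (-15.867) + (-15.0156) + 0.1674 = -30.7152.
|u| = √(3.69² + (-3.88)² + 0.06²) = √(13.6161 + 15.0544 + 0.0036) = √28.6741, |v| = √((-4.3)² + 3.87² + 2.79²) = √(18.49 + 14.9769 + 7.7841) = √41.251.
cos θ = (u·v)/(|u||v|) = -30.7152/(√28.6741·√41.251) ≈ -0.893082
θ = arccos(-0.893082) ≈ 153.26°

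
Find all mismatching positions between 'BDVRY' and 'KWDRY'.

Differing positions: 1, 2, 3. Hamming distance = 3.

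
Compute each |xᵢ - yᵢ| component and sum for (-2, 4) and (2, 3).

Σ|x_i - y_i| = |-2 - 2| + |4 - 3| = 4 + 1 = 5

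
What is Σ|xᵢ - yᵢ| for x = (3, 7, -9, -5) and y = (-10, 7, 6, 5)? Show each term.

Σ|x_i - y_i| = |3 - (-10)| + |7 - 7| + |-9 - 6| + |-5 - 5| = 13 + 0 + 15 + 10 = 38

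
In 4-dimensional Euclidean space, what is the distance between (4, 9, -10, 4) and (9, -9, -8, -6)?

√(Σ(x_i - y_i)²) = √((4 - 9)² + (9 - (-9))² + (-10 - (-8))² + (4 - (-6))²)
= √((-5)² + 18² + (-2)² + 10²) = √(25 + 324 + 4 + 100) = √453 ≈ 21.2838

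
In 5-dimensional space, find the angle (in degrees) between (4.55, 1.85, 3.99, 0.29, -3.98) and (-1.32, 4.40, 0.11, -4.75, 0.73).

With u = (4.55, 1.85, 3.99, 0.29, -3.98), v = (-1.32, 4.40, 0.11, -4.75, 0.73):
u·v = 4.55·(-1.32) + 1.85·4.4 + 3.99·0.11 + 0.29·(-4.75) + (-3.98)·0.73 = (-6.006) + 8.14 + 0.4389 + (-1.3775) + (-2.9054) = -1.71.
|u| = √(4.55² + 1.85² + 3.99² + 0.29² + (-3.98)²) = √(20.7025 + 3.4225 + 15.9201 + 0.0841 + 15.8404) = √55.9696, |v| = √((-1.32)² + 4.4² + 0.11² + (-4.75)² + 0.73²) = √(1.7424 + 19.36 + 0.0121 + 22.5625 + 0.5329) = √44.2099.
cos θ = (u·v)/(|u||v|) = -1.71/(√55.9696·√44.2099) ≈ -0.034376
θ = arccos(-0.034376) ≈ 91.97°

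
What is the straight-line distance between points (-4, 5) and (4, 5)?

√(Σ(x_i - y_i)²) = √((-4 - 4)² + (5 - 5)²)
= √((-8)² + 0²) = √(64 + 0) = √64 = 8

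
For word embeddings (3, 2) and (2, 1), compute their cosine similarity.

With u = (3, 2), v = (2, 1):
u·v = 3·2 + 2·1 = 6 + 2 = 8.
|u| = √(3² + 2²) = √13, |v| = √(2² + 1²) = √5, so |u||v| = √(13·5) = √65.
cos θ = (u·v)/(|u||v|) = 8/√65 ≈ 0.9923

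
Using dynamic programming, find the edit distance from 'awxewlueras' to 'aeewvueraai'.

Let D[i][j] be the edit distance between the first i characters of 'awxewlueras' and the first j characters of 'aeewvueraai', with D[i][0] = i, D[0][j] = j, and D[i][j] = D[i-1][j-1] if the characters match, else 1 + min(D[i-1][j], D[i][j-1], D[i-1][j-1]). Filling the table (rows: prefixes of 'awxewlueras', columns: prefixes of 'aeewvueraai'):
     ε  a  e  e  w  v  u  e  r  a  a  i
  ε  0  1  2  3  4  5  6  7  8  9 10 11
  a  1  0  1  2  3  4  5  6  7  8  9 10
  w  2  1  1  2  2  3  4  5  6  7  8  9
  x  3  2  2  2  3  3  4  5  6  7  8  9
  e  4  3  2  2  3  4  4  4  5  6  7  8
  w  5  4  3  3  2  3  4  5  5  6  7  8
  l  6  5  4  4  3  3  4  5  6  6  7  8
  u  7  6  5  5  4  4  3  4  5  6  7  8
  e  8  7  6  5  5  5  4  3  4  5  6  7
  r  9  8  7  6  6  6  5  4  3  4  5  6
  a 10  9  8  7  7  7  6  5  4  3  4  5
  s 11 10  9  8  8  8  7  6  5  4  4  5
The bottom-right entry gives D[11][11] = 5, so no sequence of fewer than 5 edits works. Backtracking through the table gives one optimal edit sequence (5 edits):
  awxewlueras → axewlueras (del w @2)
  axewlueras → aeewlueras (sub x→e @2)
  aeewlueras → aeewvueras (sub l→v @5)
  aeewvueras → aeewvueraas (ins a @9)
  aeewvueraas → aeewvueraai (sub s→i @11)
Edit distance = 5.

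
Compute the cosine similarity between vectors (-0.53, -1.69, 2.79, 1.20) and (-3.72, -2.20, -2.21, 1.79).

With u = (-0.53, -1.69, 2.79, 1.20), v = (-3.72, -2.20, -2.21, 1.79):
u·v = (-0.53)·(-3.72) + (-1.69)·(-2.2) + 2.79·(-2.21) + 1.2·1.79 = 1.9716 + 3.718 + (-6.1659) + 2.148 = 1.6717.
|u| = √((-0.53)² + (-1.69)² + 2.79² + 1.2²) = √(0.2809 + 2.8561 + 7.7841 + 1.44) = √12.3611, |v| = √((-3.72)² + (-2.2)² + (-2.21)² + 1.79²) = √(13.8384 + 4.84 + 4.8841 + 3.2041) = √26.7666.
cos θ = (u·v)/(|u||v|) = 1.6717/(√12.3611·√26.7666) ≈ 0.0919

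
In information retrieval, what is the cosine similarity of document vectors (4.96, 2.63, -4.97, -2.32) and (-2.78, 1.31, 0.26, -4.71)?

With u = (4.96, 2.63, -4.97, -2.32), v = (-2.78, 1.31, 0.26, -4.71):
u·v = 4.96·(-2.78) + 2.63·1.31 + (-4.97)·0.26 + (-2.32)·(-4.71) = (-13.7888) + 3.4453 + (-1.2922) + 10.9272 = -0.7085.
|u| = √(4.96² + 2.63² + (-4.97)² + (-2.32)²) = √(24.6016 + 6.9169 + 24.7009 + 5.3824) = √61.6018, |v| = √((-2.78)² + 1.31² + 0.26² + (-4.71)²) = √(7.7284 + 1.7161 + 0.0676 + 22.1841) = √31.6962.
cos θ = (u·v)/(|u||v|) = -0.7085/(√61.6018·√31.6962) ≈ -0.016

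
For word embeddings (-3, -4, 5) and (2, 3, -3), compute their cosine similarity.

With u = (-3, -4, 5), v = (2, 3, -3):
u·v = (-3)·2 + (-4)·3 + 5·(-3) = (-6) + (-12) + (-15) = -33.
|u| = √((-3)² + (-4)² + 5²) = √50, |v| = √(2² + 3² + (-3)²) = √22, so |u||v| = √(50·22) = √1100.
cos θ = (u·v)/(|u||v|) = -33/√1100 ≈ -0.995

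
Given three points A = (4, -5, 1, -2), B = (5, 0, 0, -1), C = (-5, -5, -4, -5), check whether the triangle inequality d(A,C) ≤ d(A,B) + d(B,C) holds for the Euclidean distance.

d(A,B) = √(1² + 5² + 1² + 1²) = √28 ≈ 5.2915, d(B,C) = √(10² + 5² + 4² + 4²) = √157 ≈ 12.53, d(A,C) = √(9² + 0² + 5² + 3²) = √115 ≈ 10.7238.
d(A,C) ≈ 10.7238 ≤ 5.2915 + 12.53 = 17.8215. Triangle inequality is satisfied.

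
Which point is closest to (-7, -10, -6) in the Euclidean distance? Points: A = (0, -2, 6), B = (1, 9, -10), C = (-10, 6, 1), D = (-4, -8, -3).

Distances: d(A) ≈ 16.0312, d(B) = 21, d(C) ≈ 17.72, d(D) ≈ 4.6904. Nearest: D = (-4, -8, -3) with distance 4.6904.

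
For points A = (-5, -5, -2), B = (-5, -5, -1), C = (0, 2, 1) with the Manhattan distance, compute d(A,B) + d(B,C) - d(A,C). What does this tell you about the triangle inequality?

d(A,B) = 0 + 0 + 1 = 1, d(B,C) = 5 + 7 + 2 = 14, d(A,C) = 5 + 7 + 3 = 15.
d(A,B) + d(B,C) - d(A,C) = 1 + 14 - 15 = 15 - 15 = 0. This is ≥ 0, so the triangle inequality holds for these points.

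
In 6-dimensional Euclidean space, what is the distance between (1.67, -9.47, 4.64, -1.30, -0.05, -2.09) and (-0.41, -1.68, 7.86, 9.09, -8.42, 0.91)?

√(Σ(x_i - y_i)²) = √((1.67 - (-0.41))² + (-9.47 - (-1.68))² + (4.64 - 7.86)² + (-1.3 - 9.09)² + (-0.05 - (-8.42))² + (-2.09 - 0.91)²)
= √(2.08² + (-7.79)² + (-3.22)² + (-10.39)² + 8.37² + (-3)²) = √(4.3264 + 60.6841 + 10.3684 + 107.9521 + 70.0569 + 9) = √262.3879 ≈ 16.1984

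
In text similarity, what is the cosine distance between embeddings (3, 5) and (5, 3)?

With u = (3, 5), v = (5, 3):
u·v = 3·5 + 5·3 = 15 + 15 = 30.
|u| = √(3² + 5²) = √34, |v| = √(5² + 3²) = √34, so |u||v| = √(34·34) = √1156 = 34.
cos θ = (u·v)/(|u||v|) = 30/34 ≈ 0.8824
Cosine distance = 1 - cos θ ≈ 1 - 0.8824 = 0.1176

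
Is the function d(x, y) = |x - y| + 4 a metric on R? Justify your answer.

No. d fails identity of indiscernibles (specifically d(x,x) = 0): d(5, 5) = |5 - 5| + 4 = 0 + 4 = 4 ≠ 0.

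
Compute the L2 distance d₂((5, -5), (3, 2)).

√(Σ(x_i - y_i)²) = √((5 - 3)² + (-5 - 2)²)
= √(2² + (-7)²) = √(4 + 49) = √53 ≈ 7.2801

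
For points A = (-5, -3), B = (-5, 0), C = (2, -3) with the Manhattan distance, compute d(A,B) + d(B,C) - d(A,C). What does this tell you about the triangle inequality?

d(A,B) = 0 + 3 = 3, d(B,C) = 7 + 3 = 10, d(A,C) = 7 + 0 = 7.
d(A,B) + d(B,C) - d(A,C) = 3 + 10 - 7 = 13 - 7 = 6. This is ≥ 0, so the triangle inequality holds for these points.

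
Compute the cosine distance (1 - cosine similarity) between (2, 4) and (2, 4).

With u = (2, 4), v = (2, 4):
u·v = 2·2 + 4·4 = 4 + 16 = 20.
|u| = √(2² + 4²) = √20, |v| = √(2² + 4²) = √20, so |u||v| = √(20·20) = √400 = 20.
cos θ = (u·v)/(|u||v|) = 20/20 = 1
Cosine distance = 1 - cos θ = 1 - 1 = 0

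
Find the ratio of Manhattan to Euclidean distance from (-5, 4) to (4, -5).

L1 = |-5 - 4| + |4 - (-5)| = 9 + 9 = 18
L2 = √(9² + 9²) = √162 ≈ 12.7279
L1 ≥ L2 always (equality iff movement is along one axis); L1 > L2 here.
Ratio L1/L2 = 18/√162 ≈ 1.4142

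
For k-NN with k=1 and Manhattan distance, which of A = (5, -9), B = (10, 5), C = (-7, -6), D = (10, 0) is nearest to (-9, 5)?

Distances: d(A) = 28, d(B) = 19, d(C) = 13, d(D) = 24. Nearest: C = (-7, -6) with distance 13.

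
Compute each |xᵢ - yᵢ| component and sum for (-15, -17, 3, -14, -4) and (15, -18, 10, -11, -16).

Σ|x_i - y_i| = |-15 - 15| + |-17 - (-18)| + |3 - 10| + |-14 - (-11)| + |-4 - (-16)| = 30 + 1 + 7 + 3 + 12 = 53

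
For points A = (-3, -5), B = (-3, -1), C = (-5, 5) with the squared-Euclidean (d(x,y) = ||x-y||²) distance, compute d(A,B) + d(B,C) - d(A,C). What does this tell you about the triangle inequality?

d(A,B) = 0² + 4² = 16, d(B,C) = 2² + 6² = 40, d(A,C) = 2² + 10² = 104.
d(A,B) + d(B,C) - d(A,C) = 16 + 40 - 104 = 56 - 104 = -48. This is < 0, so the triangle inequality FAILS for these points (squared-Euclidean is not a metric).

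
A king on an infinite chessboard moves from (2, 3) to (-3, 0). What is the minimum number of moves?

max(|x_i - y_i|) = max(|2 - (-3)|, |3 - 0|) = max(5, 3) = 5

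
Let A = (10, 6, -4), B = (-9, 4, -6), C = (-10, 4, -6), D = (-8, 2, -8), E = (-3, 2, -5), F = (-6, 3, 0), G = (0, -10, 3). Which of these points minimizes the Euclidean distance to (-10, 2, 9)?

Distances: d(A) ≈ 24.1868, d(B) ≈ 15.1658, d(C) ≈ 15.1327, d(D) ≈ 17.1172, d(E) ≈ 15.6525, d(F) ≈ 9.8995, d(G) ≈ 16.7332. Nearest: F = (-6, 3, 0) with distance 9.8995.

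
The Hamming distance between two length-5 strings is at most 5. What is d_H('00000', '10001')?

Differing positions: 1, 5. Hamming distance = 2. The maximum possible Hamming distance for length-5 strings is 5, so d_H/5 = 2/5 = 0.4.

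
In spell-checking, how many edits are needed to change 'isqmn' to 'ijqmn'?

Let D[i][j] be the edit distance between the first i characters of 'isqmn' and the first j characters of 'ijqmn', with D[i][0] = i, D[0][j] = j, and D[i][j] = D[i-1][j-1] if the characters match, else 1 + min(D[i-1][j], D[i][j-1], D[i-1][j-1]). Filling the table (rows: prefixes of 'isqmn', columns: prefixes of 'ijqmn'):
     ε  i  j  q  m  n
  ε  0  1  2  3  4  5
  i  1  0  1  2  3  4
  s  2  1  1  2  3  4
  q  3  2  2  1  2  3
  m  4  3  3  2  1  2
  n  5  4  4  3  2  1
The bottom-right entry gives D[5][5] = 1, so no sequence of fewer than 1 edit works. Backtracking through the table gives one optimal edit sequence (1 edit):
  isqmn → ijqmn (sub s→j @2)
Edit distance = 1.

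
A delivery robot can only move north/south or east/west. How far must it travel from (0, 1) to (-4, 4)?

Σ|x_i - y_i| = |0 - (-4)| + |1 - 4| = 4 + 3 = 7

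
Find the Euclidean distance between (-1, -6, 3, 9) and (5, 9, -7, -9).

√(Σ(x_i - y_i)²) = √((-1 - 5)² + (-6 - 9)² + (3 - (-7))² + (9 - (-9))²)
= √((-6)² + (-15)² + 10² + 18²) = √(36 + 225 + 100 + 324) = √685 ≈ 26.1725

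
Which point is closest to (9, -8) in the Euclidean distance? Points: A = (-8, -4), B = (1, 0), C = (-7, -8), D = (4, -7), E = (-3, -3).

Distances: d(A) ≈ 17.4642, d(B) ≈ 11.3137, d(C) = 16, d(D) ≈ 5.099, d(E) = 13. Nearest: D = (4, -7) with distance 5.099.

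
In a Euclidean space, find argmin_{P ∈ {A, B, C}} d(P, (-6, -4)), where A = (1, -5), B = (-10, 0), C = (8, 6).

Distances: d(A) ≈ 7.0711, d(B) ≈ 5.6569, d(C) ≈ 17.2047. Nearest: B = (-10, 0) with distance 5.6569.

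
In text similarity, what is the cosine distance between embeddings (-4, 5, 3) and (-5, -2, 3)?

With u = (-4, 5, 3), v = (-5, -2, 3):
u·v = (-4)·(-5) + 5·(-2) + 3·3 = 20 + (-10) + 9 = 19.
|u| = √((-4)² + 5² + 3²) = √50, |v| = √((-5)² + (-2)² + 3²) = √38, so |u||v| = √(50·38) = √1900.
cos θ = (u·v)/(|u||v|) = 19/√1900 ≈ 0.4359
Cosine distance = 1 - cos θ ≈ 1 - 0.4359 = 0.5641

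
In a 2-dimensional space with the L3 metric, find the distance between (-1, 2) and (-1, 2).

(Σ|x_i - y_i|^3)^(1/3) = (|-1 - (-1)|^3 + |2 - 2|^3)^(1/3)
= (0^3 + 0^3)^(1/3) = (0 + 0)^(1/3) = (0)^(1/3) = 0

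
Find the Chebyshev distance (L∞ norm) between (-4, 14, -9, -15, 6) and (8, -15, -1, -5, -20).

max(|x_i - y_i|) = max(|-4 - 8|, |14 - (-15)|, |-9 - (-1)|, |-15 - (-5)|, |6 - (-20)|) = max(12, 29, 8, 10, 26) = 29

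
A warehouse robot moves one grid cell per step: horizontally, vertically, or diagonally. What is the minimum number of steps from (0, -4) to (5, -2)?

max(|x_i - y_i|) = max(|0 - 5|, |-4 - (-2)|) = max(5, 2) = 5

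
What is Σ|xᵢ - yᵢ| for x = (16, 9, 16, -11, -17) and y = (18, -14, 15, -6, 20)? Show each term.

Σ|x_i - y_i| = |16 - 18| + |9 - (-14)| + |16 - 15| + |-11 - (-6)| + |-17 - 20| = 2 + 23 + 1 + 5 + 37 = 68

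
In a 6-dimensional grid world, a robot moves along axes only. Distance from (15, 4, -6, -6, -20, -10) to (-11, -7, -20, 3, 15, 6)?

Σ|x_i - y_i| = |15 - (-11)| + |4 - (-7)| + |-6 - (-20)| + |-6 - 3| + |-20 - 15| + |-10 - 6| = 26 + 11 + 14 + 9 + 35 + 16 = 111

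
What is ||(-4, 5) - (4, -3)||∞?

max(|x_i - y_i|) = max(|-4 - 4|, |5 - (-3)|) = max(8, 8) = 8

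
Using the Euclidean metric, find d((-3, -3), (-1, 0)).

√(Σ(x_i - y_i)²) = √((-3 - (-1))² + (-3 - 0)²)
= √((-2)² + (-3)²) = √(4 + 9) = √13 ≈ 3.6056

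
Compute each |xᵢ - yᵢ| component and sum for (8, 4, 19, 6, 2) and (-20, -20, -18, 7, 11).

Σ|x_i - y_i| = |8 - (-20)| + |4 - (-20)| + |19 - (-18)| + |6 - 7| + |2 - 11| = 28 + 24 + 37 + 1 + 9 = 99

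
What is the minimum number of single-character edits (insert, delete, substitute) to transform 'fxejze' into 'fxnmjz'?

Let D[i][j] be the edit distance between the first i characters of 'fxejze' and the first j characters of 'fxnmjz', with D[i][0] = i, D[0][j] = j, and D[i][j] = D[i-1][j-1] if the characters match, else 1 + min(D[i-1][j], D[i][j-1], D[i-1][j-1]). Filling the table (rows: prefixes of 'fxejze', columns: prefixes of 'fxnmjz'):
     ε  f  x  n  m  j  z
  ε  0  1  2  3  4  5  6
  f  1  0  1  2  3  4  5
  x  2  1  0  1  2  3  4
  e  3  2  1  1  2  3  4
  j  4  3  2  2  2  2  3
  z  5  4  3  3  3  3  2
  e  6  5  4  4  4  4  3
The bottom-right entry gives D[6][6] = 3, so no sequence of fewer than 3 edits works. Backtracking through the table gives one optimal edit sequence (3 edits):
  fxejze → fxnejze (ins n @3)
  fxnejze → fxnmjze (sub e→m @4)
  fxnmjze → fxnmjz (del e @7)
Edit distance = 3.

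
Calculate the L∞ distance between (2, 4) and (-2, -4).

max(|x_i - y_i|) = max(|2 - (-2)|, |4 - (-4)|) = max(4, 8) = 8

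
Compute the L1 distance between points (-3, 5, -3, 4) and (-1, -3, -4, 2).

Σ|x_i - y_i| = |-3 - (-1)| + |5 - (-3)| + |-3 - (-4)| + |4 - 2| = 2 + 8 + 1 + 2 = 13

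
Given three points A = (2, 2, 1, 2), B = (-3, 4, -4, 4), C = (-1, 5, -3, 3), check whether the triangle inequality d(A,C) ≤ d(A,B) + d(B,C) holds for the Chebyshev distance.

d(A,B) = max(5, 2, 5, 2) = 5, d(B,C) = max(2, 1, 1, 1) = 2, d(A,C) = max(3, 3, 4, 1) = 4.
d(A,C) = 4 ≤ 5 + 2 = 7. Triangle inequality is satisfied.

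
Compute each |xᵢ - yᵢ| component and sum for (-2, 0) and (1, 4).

Σ|x_i - y_i| = |-2 - 1| + |0 - 4| = 3 + 4 = 7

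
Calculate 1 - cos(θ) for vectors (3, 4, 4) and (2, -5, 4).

With u = (3, 4, 4), v = (2, -5, 4):
u·v = 3·2 + 4·(-5) + 4·4 = 6 + (-20) + 16 = 2.
|u| = √(3² + 4² + 4²) = √41, |v| = √(2² + (-5)² + 4²) = √45, so |u||v| = √(41·45) = √1845.
cos θ = (u·v)/(|u||v|) = 2/√1845 ≈ 0.0466
Cosine distance = 1 - cos θ ≈ 1 - 0.0466 = 0.9534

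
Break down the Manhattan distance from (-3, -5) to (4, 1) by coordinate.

Σ|x_i - y_i| = |-3 - 4| + |-5 - 1| = 7 + 6 = 13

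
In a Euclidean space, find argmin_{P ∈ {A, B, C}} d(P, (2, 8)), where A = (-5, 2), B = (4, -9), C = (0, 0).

Distances: d(A) ≈ 9.2195, d(B) ≈ 17.1172, d(C) ≈ 8.2462. Nearest: C = (0, 0) with distance 8.2462.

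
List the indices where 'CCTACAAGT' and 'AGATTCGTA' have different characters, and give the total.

Differing positions: 1, 2, 3, 4, 5, 6, 7, 8, 9. Hamming distance = 9.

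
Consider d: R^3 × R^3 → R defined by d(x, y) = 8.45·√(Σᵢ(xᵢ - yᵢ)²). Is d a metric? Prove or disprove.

Yes. The L2 (Euclidean) norm induces a metric on R^3, and multiplying a metric by a positive constant 8.45 > 0 preserves all four axioms: non-negativity (8.45·||x-y|| ≥ 0), identity (8.45·||x-y|| = 0 ⟺ ||x-y|| = 0 ⟺ x = y), symmetry (||x-y|| = ||y-x||), and the triangle inequality (8.45·||x-z|| ≤ 8.45·||x-y|| + 8.45·||y-z||). So d is a metric.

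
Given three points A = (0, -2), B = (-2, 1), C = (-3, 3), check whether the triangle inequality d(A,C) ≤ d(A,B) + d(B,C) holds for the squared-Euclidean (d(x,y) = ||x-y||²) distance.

d(A,B) = 2² + 3² = 13, d(B,C) = 1² + 2² = 5, d(A,C) = 3² + 5² = 34.
d(A,C) = 34 > 13 + 5 = 18. Triangle inequality is VIOLATED. (Squared-Euclidean is not a metric — this is a counterexample.)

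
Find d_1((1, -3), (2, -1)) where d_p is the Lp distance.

Σ|x_i - y_i| = |1 - 2| + |-3 - (-1)| = 1 + 2 = 3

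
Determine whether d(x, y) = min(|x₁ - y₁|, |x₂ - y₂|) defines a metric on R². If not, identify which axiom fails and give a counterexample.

No. d fails identity of indiscernibles: take x = (3, 0) and y = (3, 5). Then d(x,y) = min(|3 - 3|, |0 - 5|) = min(0, 5) = 0, yet x ≠ y.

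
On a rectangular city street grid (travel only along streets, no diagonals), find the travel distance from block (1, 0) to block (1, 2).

Σ|x_i - y_i| = |1 - 1| + |0 - 2| = 0 + 2 = 2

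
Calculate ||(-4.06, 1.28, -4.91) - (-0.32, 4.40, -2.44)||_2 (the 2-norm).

(Σ|x_i - y_i|^2)^(1/2) = (|-4.06 - (-0.32)|^2 + |1.28 - 4.4|^2 + |-4.91 - (-2.44)|^2)^(1/2)
= (3.74^2 + 3.12^2 + 2.47^2)^(1/2) = (13.9876 + 9.7344 + 6.1009)^(1/2) = (29.8229)^(1/2) ≈ 5.461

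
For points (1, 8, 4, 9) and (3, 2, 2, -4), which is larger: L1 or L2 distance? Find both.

L1 = |1 - 3| + |8 - 2| + |4 - 2| + |9 - (-4)| = 2 + 6 + 2 + 13 = 23
L2 = √(2² + 6² + 2² + 13²) = √213 ≈ 14.5945
L1 ≥ L2 always (equality iff movement is along one axis); L1 > L2 here.
Ratio L1/L2 = 23/√213 ≈ 1.5759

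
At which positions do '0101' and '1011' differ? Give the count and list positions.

Differing positions: 1, 2, 3. Hamming distance = 3.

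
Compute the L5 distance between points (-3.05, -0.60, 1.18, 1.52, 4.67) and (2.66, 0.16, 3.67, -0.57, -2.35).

(Σ|x_i - y_i|^5)^(1/5) = (|-3.05 - 2.66|^5 + |-0.6 - 0.16|^5 + |1.18 - 3.67|^5 + |1.52 - (-0.57)|^5 + |4.67 - (-2.35)|^5)^(1/5)
= (5.71^5 + 0.76^5 + 2.49^5 + 2.09^5 + 7.02^5)^(1/5) ≈ (6069.8861 + 0.2536 + 95.7187 + 39.8778 + 17048.4759)^(1/5) = (23254.2121)^(1/5) ≈ 7.4697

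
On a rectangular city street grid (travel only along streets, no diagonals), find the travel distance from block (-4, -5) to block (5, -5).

Σ|x_i - y_i| = |-4 - 5| + |-5 - (-5)| = 9 + 0 = 9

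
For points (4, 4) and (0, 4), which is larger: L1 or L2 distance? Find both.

L1 = |4 - 0| + |4 - 4| = 4 + 0 = 4
L2 = √(4² + 0²) = √16 = 4
L1 ≥ L2 always (equality iff movement is along one axis); L1 = L2 here (movement is along a single axis).
Ratio L1/L2 = 4/4 = 1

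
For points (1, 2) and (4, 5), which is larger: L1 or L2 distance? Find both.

L1 = |1 - 4| + |2 - 5| = 3 + 3 = 6
L2 = √(3² + 3²) = √18 ≈ 4.2426
L1 ≥ L2 always (equality iff movement is along one axis); L1 > L2 here.
Ratio L1/L2 = 6/√18 ≈ 1.4142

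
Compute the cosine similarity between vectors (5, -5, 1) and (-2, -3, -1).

With u = (5, -5, 1), v = (-2, -3, -1):
u·v = 5·(-2) + (-5)·(-3) + 1·(-1) = (-10) + 15 + (-1) = 4.
|u| = √(5² + (-5)² + 1²) = √51, |v| = √((-2)² + (-3)² + (-1)²) = √14, so |u||v| = √(51·14) = √714.
cos θ = (u·v)/(|u||v|) = 4/√714 ≈ 0.1497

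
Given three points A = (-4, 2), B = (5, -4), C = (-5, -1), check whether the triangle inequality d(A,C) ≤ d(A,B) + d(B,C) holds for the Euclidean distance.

d(A,B) = √(9² + 6²) = √117 ≈ 10.8167, d(B,C) = √(10² + 3²) = √109 ≈ 10.4403, d(A,C) = √(1² + 3²) = √10 ≈ 3.1623.
d(A,C) ≈ 3.1623 ≤ 10.8167 + 10.4403 = 21.257. Triangle inequality is satisfied.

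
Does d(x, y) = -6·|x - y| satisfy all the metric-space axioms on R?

No. With c = -6 < 0, d fails non-negativity: d(4, 11) = -6·|4 - 11| = -6·7 = -42 < 0.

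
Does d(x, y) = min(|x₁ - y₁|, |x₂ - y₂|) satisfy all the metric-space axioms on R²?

No. d fails identity of indiscernibles: take x = (2, 0) and y = (2, 5). Then d(x,y) = min(|2 - 2|, |0 - 5|) = min(0, 5) = 0, yet x ≠ y.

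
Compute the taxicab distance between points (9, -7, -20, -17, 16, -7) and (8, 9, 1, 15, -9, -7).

Σ|x_i - y_i| = |9 - 8| + |-7 - 9| + |-20 - 1| + |-17 - 15| + |16 - (-9)| + |-7 - (-7)| = 1 + 16 + 21 + 32 + 25 + 0 = 95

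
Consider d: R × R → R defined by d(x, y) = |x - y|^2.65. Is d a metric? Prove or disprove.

No. d(x,y) = |x-y|^2.65 fails the triangle inequality since p = 2.65 > 1. Counterexample: x = -3, y = 0, z = 5. d(x,z) = |-3 - 5|^2.65 = 8^2.65 ≈ 247.2797, but d(x,y) + d(y,z) = 3^2.65 + 5^2.65 ≈ 18.3811 + 71.1657 = 89.5468. Since 247.2797 > 89.5468, the triangle inequality is violated.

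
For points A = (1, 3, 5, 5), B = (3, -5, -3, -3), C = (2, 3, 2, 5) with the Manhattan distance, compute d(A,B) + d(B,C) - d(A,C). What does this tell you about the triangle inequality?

d(A,B) = 2 + 8 + 8 + 8 = 26, d(B,C) = 1 + 8 + 5 + 8 = 22, d(A,C) = 1 + 0 + 3 + 0 = 4.
d(A,B) + d(B,C) - d(A,C) = 26 + 22 - 4 = 48 - 4 = 44. This is ≥ 0, so the triangle inequality holds for these points.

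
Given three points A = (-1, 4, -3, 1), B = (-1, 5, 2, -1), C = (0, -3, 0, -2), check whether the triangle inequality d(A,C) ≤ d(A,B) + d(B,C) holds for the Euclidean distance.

d(A,B) = √(0² + 1² + 5² + 2²) = √30 ≈ 5.4772, d(B,C) = √(1² + 8² + 2² + 1²) = √70 ≈ 8.3666, d(A,C) = √(1² + 7² + 3² + 3²) = √68 ≈ 8.2462.
d(A,C) ≈ 8.2462 ≤ 5.4772 + 8.3666 = 13.8438. Triangle inequality is satisfied.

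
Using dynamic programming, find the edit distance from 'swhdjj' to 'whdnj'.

Let D[i][j] be the edit distance between the first i characters of 'swhdjj' and the first j characters of 'whdnj', with D[i][0] = i, D[0][j] = j, and D[i][j] = D[i-1][j-1] if the characters match, else 1 + min(D[i-1][j], D[i][j-1], D[i-1][j-1]). Filling the table (rows: prefixes of 'swhdjj', columns: prefixes of 'whdnj'):
     ε  w  h  d  n  j
  ε  0  1  2  3  4  5
  s  1  1  2  3  4  5
  w  2  1  2  3  4  5
  h  3  2  1  2  3  4
  d  4  3  2  1  2  3
  j  5  4  3  2  2  2
  j  6  5  4  3  3  2
The bottom-right entry gives D[6][5] = 2, so no sequence of fewer than 2 edits works. Backtracking through the table gives one optimal edit sequence (2 edits):
  swhdjj → whdjj (del s @1)
  whdjj → whdnj (sub j→n @4)
Edit distance = 2.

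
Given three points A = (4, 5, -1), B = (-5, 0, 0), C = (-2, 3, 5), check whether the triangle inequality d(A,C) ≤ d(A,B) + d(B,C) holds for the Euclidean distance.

d(A,B) = √(9² + 5² + 1²) = √107 ≈ 10.3441, d(B,C) = √(3² + 3² + 5²) = √43 ≈ 6.5574, d(A,C) = √(6² + 2² + 6²) = √76 ≈ 8.7178.
d(A,C) ≈ 8.7178 ≤ 10.3441 + 6.5574 = 16.9015. Triangle inequality is satisfied.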